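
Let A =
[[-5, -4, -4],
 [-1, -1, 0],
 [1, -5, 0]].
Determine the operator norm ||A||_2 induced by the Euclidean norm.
||A||_2 ≈ 8.0385 (= sqrt(largest eigenvalue of A^T A))

||A||_2 = sigma_max(A) = sqrt(lambda_max(A^T A)). Form the symmetric matrix M = A^T A =
[[27, 16, 20],
 [16, 42, 16],
 [20, 16, 16]].
Its characteristic polynomial (trace, sum of principal 2x2 minors, determinant of M give the coefficients) is
  p(λ) = det(λ I - M) = λ^3 - 85λ^2 + 1326λ - 576.
No integer candidate from the rational root theorem (±divisors of 576) is a root, so the roots are irrational. The cubic discriminant is Δ = 3122323524 > 0, so there are three distinct real roots. p(0) = -576 and p(1) = 666 have opposite signs, so a root lies in (0, 1); Newton's method refines it to λ ≈ 0.4471. p(19) = 792 and p(20) = -56 have opposite signs, so a root lies in (19, 20); Newton's method refines it to λ ≈ 19.9358. p(64) = -1728 and p(65) = 1114 have opposite signs, so a root lies in (64, 65); Newton's method refines it to λ ≈ 64.6171. Check (Vieta): the three roots sum to 85, matching tr M = 85.
So the eigenvalues of A^T A are ≈ 0.4471, 19.9358, 64.6171 (all ≥ 0, as they must be for A^T A). The largest is λ_max ≈ 64.6171, hence ||A||_2 = sqrt(λ_max) ≈ 8.0385.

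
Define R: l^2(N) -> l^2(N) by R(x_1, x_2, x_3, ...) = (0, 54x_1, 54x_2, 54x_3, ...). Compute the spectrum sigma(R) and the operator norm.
sigma(R) = closed disk {z in C : |z| ≤ 54}; ||R|| = 54

Note R = 54·U where U is the unit right shift (U x)_k = x_{k-1} (with x_0 := 0); so ||R|| = 54||U|| and sigma(R) = 54·sigma(U). ||R x||^2 = sum_{k≥1} |54x_k|^2 = 2916||x||^2, so ||R|| = 54 and sigma(R) ⊂ {|z| ≤ 54}. For any |lambda| < 54, the equation (R - lambda I) x = 0 forces x_1 = 0, then 54x_k = lambda x_{k+1} ⇒ x = 0, so R has no eigenvalues. But (R - lambda I) is not surjective for |lambda| < 54: solving (R - lambda I) x = e_1 would require x_n proportional to (lambda/54)^(-n), which is not in l^2. So every |lambda| < 54 lies in the residual spectrum. The boundary |lambda| = 54 is in the approximate point spectrum (the spectrum is closed). Hence sigma(R) is the closed disk of radius 54.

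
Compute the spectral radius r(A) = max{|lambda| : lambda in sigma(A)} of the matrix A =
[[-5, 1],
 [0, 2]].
r(A) = 5

The eigenvalues of A are the roots of its characteristic polynomial. With M = A (coefficients from the trace and determinant):
  p(λ) = det(λ I - M) = λ^2 + 3λ - 10.
For λ^2 + 3λ - 10 the discriminant is 49. It is a perfect square (7^2), so the roots are rational: λ = (-3 ± 7)/2 = 2, -5.
Thus the eigenvalues (to 4 decimals) are 2 (modulus 2); -5 (modulus 5). The spectral radius is the largest modulus: r(A) = 5. (Cross-check: r(A) ≤ ||A||_2 ≈ 5.1167; equality holds whenever A is normal, though it can also hold for some non-normal A.)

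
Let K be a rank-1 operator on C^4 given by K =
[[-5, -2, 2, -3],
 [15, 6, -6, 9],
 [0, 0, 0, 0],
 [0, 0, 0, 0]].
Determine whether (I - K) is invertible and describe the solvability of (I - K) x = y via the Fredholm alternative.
(I - K) is singular (det(I - K) = 0, i.e. 1 ∈ sigma(K)). (I - K) x = y is solvable iff y ⊥ ker((I - K)^*) = span{(-5, -2, 2, -3)}, i.e. iff -5y_1 - 2y_2 + 2y_3 - 3y_4 = 0. When solvable, the solutions are x = y + c·(1, -3, 0, 0), c arbitrary (ker(I - K) = span{(1, -3, 0, 0)}, dimension 1).

K has rank 1, so it is an outer product K = u v^T: every row of K is a multiple of one row vector. Reading off the entries, u = (1, -3, 0, 0) and v = (-5, -2, 2, -3) (row i of K equals u_i·v^T). A rank-one matrix u v^T satisfies K u = u (v·u) and kills the (3)-dimensional subspace v^⊥, so its characteristic polynomial is lambda^3 (lambda - v·u) with v·u = tr K = 1. Hence the eigenvalues of I - K are 1 (multiplicity 3) and 1 - (1) = 0, so det(I - K) = 0. (Direct check: I - K =
[[6, 2, -2, 3],
 [-15, -5, 6, -9],
 [0, 0, 1, 0],
 [0, 0, 0, 1]]
has determinant 0.) So 1 is an eigenvalue of K and (I - K) is not invertible. The finite-dimensional Fredholm alternative says: either (I - K) is invertible, or ker(I - K) ≠ {0} and then range(I - K) = ker((I - K)^*)^⊥, with dim ker(I - K) = dim ker((I - K)^*). We are in the second case, so we need both kernels. Kernel of I - K: (I - K) u = u - u (v·u) = u - u = 0, so ker(I - K) = span{u} = span{(1, -3, 0, 0)} (it is exactly 1-dimensional because rank(I - K) = 3). Kernel of the adjoint: K is real, so (I - K)^* = I - K^T = I - v u^T, and (I - v u^T) v = v - v (u·v) = 0; hence ker((I - K)^*) = span{v} = span{(-5, -2, 2, -3)}. Therefore (I - K) x = y is solvable iff <y, v> = 0, i.e. iff -5y_1 - 2y_2 + 2y_3 - 3y_4 = 0. When this holds, K y = u (v·y) = 0, so (I - K) y = y and x = y is a particular solution; the full solution set is the line x = y + c·u = y + c·(1, -3, 0, 0), c ∈ C.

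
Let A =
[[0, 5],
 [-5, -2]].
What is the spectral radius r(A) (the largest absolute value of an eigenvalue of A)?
r(A) = 5

The eigenvalues of A are the roots of its characteristic polynomial. With M = A (coefficients from the trace and determinant):
  p(λ) = det(λ I - M) = λ^2 + 2λ + 25.
For λ^2 + 2λ + 25 the discriminant is -96. It is negative, so the roots are the complex-conjugate pair λ = -1 ± (sqrt(96)/2) i ≈ -1 ± 4.899i. For a conjugate pair the product of the roots equals the constant term, so |λ|^2 = 25 and |λ| = sqrt(25) = 5.
Thus the eigenvalues (to 4 decimals) are -1 ± 4.899i (modulus 5). The spectral radius is the largest modulus: r(A) = 5. (Cross-check: r(A) ≤ ||A||_2 ≈ 6.099; equality holds whenever A is normal, though it can also hold for some non-normal A.)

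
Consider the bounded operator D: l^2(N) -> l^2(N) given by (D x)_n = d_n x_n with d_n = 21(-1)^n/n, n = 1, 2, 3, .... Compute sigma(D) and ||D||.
sigma(D) = {21(-1)^n/n : n ≥ 1} ∪ {0}; ||D|| = 21

A bounded diagonal operator on l^2 with diagonal entries d_n has spectrum equal to the closure of {d_n : n ≥ 1}: every d_n is an eigenvalue (with eigenvector e_n), so {d_n} ⊂ sigma(D); the spectrum is closed, so its closure is too; and for lambda not in the closure, (D - lambda I) has bounded inverse (the diagonal entries 1/(d_n - lambda) are bounded). For our sequence d_n = 21(-1)^n/n, n = 1, 2, 3, ...:
  - {d_n} = {21(-1)^n/n : n ≥ 1}; the only limit point is 0
  - closure = {21(-1)^n/n : n ≥ 1} ∪ {0}
For the norm: a diagonal operator has ||D|| = sup_n |d_n|. Here |d_n| = 21/n is decreasing, so sup_n |d_n| = |d_1| = 21. So ||D|| = 21.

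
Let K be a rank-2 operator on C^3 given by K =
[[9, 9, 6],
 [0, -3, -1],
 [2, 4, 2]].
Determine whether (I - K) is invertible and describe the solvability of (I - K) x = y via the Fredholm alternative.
(I - K) is invertible (det(I - K) = -30 ≠ 0), so for every y in C^3 the equation (I - K) x = y has a unique solution.

K has rank 2 and factors as K = U V^T = u1 v1^T + u2 v2^T with u1 = (0, -3, 2), v1 = (1, 2, 1), u2 = (3, 1, 0), v2 = (3, 3, 2) (multiplying out reproduces the displayed K). The nonzero eigenvalues of U V^T coincide with those of the 2 x 2 matrix G = V^T U = [[v1·u1, v1·u2], [v2·u1, v2·u2]] = [[-4, 5], [-5, 12]], and by the Sylvester determinant identity det(I_3 - U V^T) = det(I_2 - V^T U) = det([[5, -5], [5, -11]]) = (5)(-11) - (-5)(5) = -30. (Direct check: I - K =
[[-8, -9, -6],
 [0, 4, 1],
 [-2, -4, -1]]
has determinant -30.) The finite-dimensional Fredholm alternative says: either (I - K) is invertible, or ker(I - K) ≠ {0} and then range(I - K) = ker((I - K)^*)^⊥, with dim ker(I - K) = dim ker((I - K)^*). Since det(I - K) ≠ 0, 1 is not an eigenvalue of K and ker(I - K) = {0}, so we are in the first case: for every y there is a unique x = (I - K)^(-1) y. (Explicitly, by the Woodbury identity, (I - U V^T)^(-1) = I + U (I_2 - G)^(-1) V^T.)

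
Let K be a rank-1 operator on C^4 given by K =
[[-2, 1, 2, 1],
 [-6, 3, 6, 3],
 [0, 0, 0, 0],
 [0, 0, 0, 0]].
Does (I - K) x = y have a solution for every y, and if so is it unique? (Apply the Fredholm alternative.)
(I - K) is singular (det(I - K) = 0, i.e. 1 ∈ sigma(K)). (I - K) x = y is solvable iff y ⊥ ker((I - K)^*) = span{(-2, 1, 2, 1)}, i.e. iff -2y_1 + y_2 + 2y_3 + y_4 = 0. When solvable, the solutions are x = y + c·(1, 3, 0, 0), c arbitrary (ker(I - K) = span{(1, 3, 0, 0)}, dimension 1).

K has rank 1, so it is an outer product K = u v^T: every row of K is a multiple of one row vector. Reading off the entries, u = (1, 3, 0, 0) and v = (-2, 1, 2, 1) (row i of K equals u_i·v^T). A rank-one matrix u v^T satisfies K u = u (v·u) and kills the (3)-dimensional subspace v^⊥, so its characteristic polynomial is lambda^3 (lambda - v·u) with v·u = tr K = 1. Hence the eigenvalues of I - K are 1 (multiplicity 3) and 1 - (1) = 0, so det(I - K) = 0. (Direct check: I - K =
[[3, -1, -2, -1],
 [6, -2, -6, -3],
 [0, 0, 1, 0],
 [0, 0, 0, 1]]
has determinant 0.) So 1 is an eigenvalue of K and (I - K) is not invertible. The finite-dimensional Fredholm alternative says: either (I - K) is invertible, or ker(I - K) ≠ {0} and then range(I - K) = ker((I - K)^*)^⊥, with dim ker(I - K) = dim ker((I - K)^*). We are in the second case, so we need both kernels. Kernel of I - K: (I - K) u = u - u (v·u) = u - u = 0, so ker(I - K) = span{u} = span{(1, 3, 0, 0)} (it is exactly 1-dimensional because rank(I - K) = 3). Kernel of the adjoint: K is real, so (I - K)^* = I - K^T = I - v u^T, and (I - v u^T) v = v - v (u·v) = 0; hence ker((I - K)^*) = span{v} = span{(-2, 1, 2, 1)}. Therefore (I - K) x = y is solvable iff <y, v> = 0, i.e. iff -2y_1 + y_2 + 2y_3 + y_4 = 0. When this holds, K y = u (v·y) = 0, so (I - K) y = y and x = y is a particular solution; the full solution set is the line x = y + c·u = y + c·(1, 3, 0, 0), c ∈ C.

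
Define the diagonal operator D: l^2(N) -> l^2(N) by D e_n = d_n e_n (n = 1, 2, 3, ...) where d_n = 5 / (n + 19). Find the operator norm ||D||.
||D|| = 1/4 (attained at n = 1)

For D diagonal, ||D|| = sup_n |d_n| = sup_n 5/(n + 19). This is positive and strictly decreasing in n, so the supremum is attained at n = 1: d_1 = 5/(1 + 19) = 1/4. Hence ||D|| = 1/4.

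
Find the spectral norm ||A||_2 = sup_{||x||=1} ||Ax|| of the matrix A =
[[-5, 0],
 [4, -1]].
||A||_2 = sqrt((42 + sqrt(1664))/2) ≈ 6.434 (= sqrt(largest eigenvalue of A^T A))

||A||_2 = sigma_max(A) = sqrt(lambda_max(A^T A)). Form the symmetric matrix M = A^T A =
[[41, -4],
 [-4, 1]].
Its characteristic polynomial (trace, determinant of M give the coefficients) is
  p(λ) = det(λ I - M) = λ^2 - 42λ + 25.
For λ^2 - 42λ + 25 the discriminant is 1664. It is nonnegative but not a perfect square, so the roots are real and irrational: λ = (42 ± sqrt(1664))/2 ≈ 41.3961, 0.6039.
So the eigenvalues of A^T A are ≈ 0.6039, 41.3961 (all ≥ 0, as they must be for A^T A). The largest is λ_max = (42 + sqrt(1664))/2 ≈ 41.3961, hence ||A||_2 = sqrt(λ_max) = sqrt((42 + sqrt(1664))/2) ≈ 6.434.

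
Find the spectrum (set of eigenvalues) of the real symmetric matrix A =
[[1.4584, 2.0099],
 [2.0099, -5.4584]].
sigma(A) ≈ {-6, 2}

A is real symmetric, so its spectrum consists of real eigenvalues. Expanding the characteristic polynomial of the displayed matrix gives
  det(λ I - A) = p(λ) = λ^2 + (4)λ + (-12).
Solving p(λ) = 0 yields eigenvalues ≈ -6, 2. (A is shown rounded to 4 decimals, so these recover the underlying integer eigenvalues to within that precision.)
Verification: the trace of A = -4 equals the sum of eigenvalues -4, and det(A) ≈ -12.0002 matches the eigenvalue product -12.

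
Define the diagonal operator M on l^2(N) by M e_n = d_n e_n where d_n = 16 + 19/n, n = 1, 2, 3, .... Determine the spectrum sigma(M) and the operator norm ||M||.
sigma(M) = {16 + 19/n : n ≥ 1} ∪ {16}; ||M|| = 35

A bounded diagonal operator on l^2 with diagonal entries d_n has spectrum equal to the closure of {d_n : n ≥ 1}: every d_n is an eigenvalue (with eigenvector e_n), so {d_n} ⊂ sigma(M); the spectrum is closed, so its closure is too; and for lambda not in the closure, (M - lambda I) has bounded inverse (the diagonal entries 1/(d_n - lambda) are bounded). For our sequence d_n = 16 + 19/n, n = 1, 2, 3, ...:
  - {d_n} = {16 + 19/n : n ≥ 1}; the only limit point is 16
  - closure = {16 + 19/n : n ≥ 1} ∪ {16}
For the norm: a diagonal operator has ||M|| = sup_n |d_n|. Here d_n = 16 + 19/n is positive and decreasing, so sup_n |d_n| = d_1 = 16 + 19 = 35. So ||M|| = 35.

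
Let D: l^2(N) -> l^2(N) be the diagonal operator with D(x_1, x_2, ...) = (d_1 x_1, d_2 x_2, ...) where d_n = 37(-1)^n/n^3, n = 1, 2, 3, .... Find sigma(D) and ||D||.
sigma(D) = {37(-1)^n/n^3 : n ≥ 1} ∪ {0}; ||D|| = 37

A bounded diagonal operator on l^2 with diagonal entries d_n has spectrum equal to the closure of {d_n : n ≥ 1}: every d_n is an eigenvalue (with eigenvector e_n), so {d_n} ⊂ sigma(D); the spectrum is closed, so its closure is too; and for lambda not in the closure, (D - lambda I) has bounded inverse (the diagonal entries 1/(d_n - lambda) are bounded). For our sequence d_n = 37(-1)^n/n^3, n = 1, 2, 3, ...:
  - {d_n} = {37(-1)^n/n^3 : n ≥ 1}; the only limit point is 0
  - closure = {37(-1)^n/n^3 : n ≥ 1} ∪ {0}
For the norm: a diagonal operator has ||D|| = sup_n |d_n|. Here |d_n| = 37/n^3 is decreasing, so sup_n |d_n| = |d_1| = 37. So ||D|| = 37.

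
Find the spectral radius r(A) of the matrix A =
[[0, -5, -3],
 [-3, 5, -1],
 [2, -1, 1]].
r(A) ≈ 7.0342

The eigenvalues of A are the roots of its characteristic polynomial. With M = A (coefficients from the trace, the sum of principal 2x2 minors, and det A):
  p(λ) = det(λ I - M) = λ^3 - 6λ^2 - 5λ - 16.
No integer candidate from the rational root theorem (±divisors of 16) is a root, so the roots are irrational. The cubic discriminant is Δ = -27976 < 0, so there is one real root and a complex-conjugate pair. p(7) = -2 and p(8) = 72 have opposite signs, so a root lies in (7, 8); Newton's method refines it to λ ≈ 7.0342. Dividing out (λ - (7.0342)) leaves approximately λ^2 + 1.0342λ + 2.2746. For λ^2 + 1.0342λ + 2.2746 the discriminant is -8.0289. It is negative, so the remaining roots are the complex-conjugate pair λ ≈ -0.5171 ± 1.4168i. Their product equals the constant term, so |λ|^2 ≈ 2.2746 and |λ| ≈ 1.5082.
Thus the eigenvalues (to 4 decimals) are 7.0342 (modulus 7.0342); -0.5171 ± 1.4168i (modulus 1.5082). The spectral radius is the largest modulus: r(A) ≈ 7.0342. (Cross-check: r(A) ≤ ||A||_2 ≈ 7.6448; equality holds whenever A is normal, though it can also hold for some non-normal A.)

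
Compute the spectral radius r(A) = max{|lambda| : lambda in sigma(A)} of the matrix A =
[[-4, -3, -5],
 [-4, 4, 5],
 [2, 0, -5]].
r(A) ≈ 5.5301

The eigenvalues of A are the roots of its characteristic polynomial. With M = A (coefficients from the trace, the sum of principal 2x2 minors, and det A):
  p(λ) = det(λ I - M) = λ^3 + 5λ^2 - 18λ - 150.
No integer candidate from the rational root theorem (±divisors of 150) is a root, so the roots are irrational. The cubic discriminant is Δ = -258072 < 0, so there is one real root and a complex-conjugate pair. p(4) = -78 and p(5) = 10 have opposite signs, so a root lies in (4, 5); Newton's method refines it to λ ≈ 4.9049. Dividing out (λ - (4.9049)) leaves approximately λ^2 + 9.9049λ + 30.5819. For λ^2 + 9.9049λ + 30.5819 the discriminant is -24.2215. It is negative, so the remaining roots are the complex-conjugate pair λ ≈ -4.9524 ± 2.4608i. Their product equals the constant term, so |λ|^2 ≈ 30.5819 and |λ| ≈ 5.5301.
Thus the eigenvalues (to 4 decimals) are 4.9049 (modulus 4.9049); -4.9524 ± 2.4608i (modulus 5.5301). The spectral radius is the largest modulus: r(A) ≈ 5.5301. (Cross-check: r(A) ≤ ||A||_2 ≈ 9.7448; equality holds whenever A is normal, though it can also hold for some non-normal A.)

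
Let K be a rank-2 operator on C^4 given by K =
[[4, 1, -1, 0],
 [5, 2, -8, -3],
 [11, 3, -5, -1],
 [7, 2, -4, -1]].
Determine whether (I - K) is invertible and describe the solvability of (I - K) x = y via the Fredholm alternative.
(I - K) is invertible (det(I - K) = 10 ≠ 0), so for every y in C^4 the equation (I - K) x = y has a unique solution.

K has rank 2 and factors as K = U V^T = u1 v1^T + u2 v2^T with u1 = (-1, 1, -2, -1), v1 = (-1, 0, -2, -1), u2 = (-1, -2, -3, -2), v2 = (-3, -1, 3, 1) (multiplying out reproduces the displayed K). The nonzero eigenvalues of U V^T coincide with those of the 2 x 2 matrix G = V^T U = [[v1·u1, v1·u2], [v2·u1, v2·u2]] = [[6, 9], [-5, -6]], and by the Sylvester determinant identity det(I_4 - U V^T) = det(I_2 - V^T U) = det([[-5, -9], [5, 7]]) = (-5)(7) - (-9)(5) = 10. (Direct check: I - K =
[[-3, -1, 1, 0],
 [-5, -1, 8, 3],
 [-11, -3, 6, 1],
 [-7, -2, 4, 2]]
has determinant 10.) The finite-dimensional Fredholm alternative says: either (I - K) is invertible, or ker(I - K) ≠ {0} and then range(I - K) = ker((I - K)^*)^⊥, with dim ker(I - K) = dim ker((I - K)^*). Since det(I - K) ≠ 0, 1 is not an eigenvalue of K and ker(I - K) = {0}, so we are in the first case: for every y there is a unique x = (I - K)^(-1) y. (Explicitly, by the Woodbury identity, (I - U V^T)^(-1) = I + U (I_2 - G)^(-1) V^T.)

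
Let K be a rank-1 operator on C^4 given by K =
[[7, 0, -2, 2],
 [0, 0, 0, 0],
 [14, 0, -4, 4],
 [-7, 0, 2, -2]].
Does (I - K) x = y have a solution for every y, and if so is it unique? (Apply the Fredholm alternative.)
(I - K) is singular (det(I - K) = 0, i.e. 1 ∈ sigma(K)). (I - K) x = y is solvable iff y ⊥ ker((I - K)^*) = span{(7, 0, -2, 2)}, i.e. iff 7y_1 - 2y_3 + 2y_4 = 0. When solvable, the solutions are x = y + c·(1, 0, 2, -1), c arbitrary (ker(I - K) = span{(1, 0, 2, -1)}, dimension 1).

K has rank 1, so it is an outer product K = u v^T: every row of K is a multiple of one row vector. Reading off the entries, u = (1, 0, 2, -1) and v = (7, 0, -2, 2) (row i of K equals u_i·v^T). A rank-one matrix u v^T satisfies K u = u (v·u) and kills the (3)-dimensional subspace v^⊥, so its characteristic polynomial is lambda^3 (lambda - v·u) with v·u = tr K = 1. Hence the eigenvalues of I - K are 1 (multiplicity 3) and 1 - (1) = 0, so det(I - K) = 0. (Direct check: I - K =
[[-6, 0, 2, -2],
 [0, 1, 0, 0],
 [-14, 0, 5, -4],
 [7, 0, -2, 3]]
has determinant 0.) So 1 is an eigenvalue of K and (I - K) is not invertible. The finite-dimensional Fredholm alternative says: either (I - K) is invertible, or ker(I - K) ≠ {0} and then range(I - K) = ker((I - K)^*)^⊥, with dim ker(I - K) = dim ker((I - K)^*). We are in the second case, so we need both kernels. Kernel of I - K: (I - K) u = u - u (v·u) = u - u = 0, so ker(I - K) = span{u} = span{(1, 0, 2, -1)} (it is exactly 1-dimensional because rank(I - K) = 3). Kernel of the adjoint: K is real, so (I - K)^* = I - K^T = I - v u^T, and (I - v u^T) v = v - v (u·v) = 0; hence ker((I - K)^*) = span{v} = span{(7, 0, -2, 2)}. Therefore (I - K) x = y is solvable iff <y, v> = 0, i.e. iff 7y_1 - 2y_3 + 2y_4 = 0. When this holds, K y = u (v·y) = 0, so (I - K) y = y and x = y is a particular solution; the full solution set is the line x = y + c·u = y + c·(1, 0, 2, -1), c ∈ C.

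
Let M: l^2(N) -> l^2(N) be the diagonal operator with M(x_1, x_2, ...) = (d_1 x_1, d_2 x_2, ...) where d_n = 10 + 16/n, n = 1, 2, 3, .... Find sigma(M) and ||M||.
sigma(M) = {10 + 16/n : n ≥ 1} ∪ {10}; ||M|| = 26

A bounded diagonal operator on l^2 with diagonal entries d_n has spectrum equal to the closure of {d_n : n ≥ 1}: every d_n is an eigenvalue (with eigenvector e_n), so {d_n} ⊂ sigma(M); the spectrum is closed, so its closure is too; and for lambda not in the closure, (M - lambda I) has bounded inverse (the diagonal entries 1/(d_n - lambda) are bounded). For our sequence d_n = 10 + 16/n, n = 1, 2, 3, ...:
  - {d_n} = {10 + 16/n : n ≥ 1}; the only limit point is 10
  - closure = {10 + 16/n : n ≥ 1} ∪ {10}
For the norm: a diagonal operator has ||M|| = sup_n |d_n|. Here d_n = 10 + 16/n is positive and decreasing, so sup_n |d_n| = d_1 = 10 + 16 = 26. So ||M|| = 26.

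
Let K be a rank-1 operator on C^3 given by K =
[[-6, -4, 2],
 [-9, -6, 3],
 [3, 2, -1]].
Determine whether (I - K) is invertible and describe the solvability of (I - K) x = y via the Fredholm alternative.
(I - K) is invertible (det(I - K) = 14 ≠ 0), so for every y in C^3 the equation (I - K) x = y has a unique solution.

K has rank 1, so it is an outer product K = u v^T: every row of K is a multiple of one row vector. Reading off the entries, u = (2, 3, -1) and v = (-3, -2, 1) (row i of K equals u_i·v^T). A rank-one matrix u v^T satisfies K u = u (v·u) and kills the (2)-dimensional subspace v^⊥, so its characteristic polynomial is lambda^2 (lambda - v·u) with v·u = tr K = -13. Hence the eigenvalues of I - K are 1 (multiplicity 2) and 1 - (-13) = 14, so det(I - K) = 14. (Direct check: I - K =
[[7, 4, -2],
 [9, 7, -3],
 [-3, -2, 2]]
has determinant 14.) The finite-dimensional Fredholm alternative says: either (I - K) is invertible, or ker(I - K) ≠ {0} and then range(I - K) = ker((I - K)^*)^⊥, with dim ker(I - K) = dim ker((I - K)^*). Since det(I - K) ≠ 0, 1 is not an eigenvalue of K and ker(I - K) = {0}, so we are in the first case: for every y there is a unique x = (I - K)^(-1) y. Explicitly, by the Sherman–Morrison formula, (I - u v^T)^(-1) = I + u v^T/(1 - v·u), i.e. (I - K)^(-1) = I + K/(14).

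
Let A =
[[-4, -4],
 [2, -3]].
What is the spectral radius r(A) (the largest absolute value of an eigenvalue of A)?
r(A) = sqrt(20) ≈ 4.4721

The eigenvalues of A are the roots of its characteristic polynomial. With M = A (coefficients from the trace and determinant):
  p(λ) = det(λ I - M) = λ^2 + 7λ + 20.
For λ^2 + 7λ + 20 the discriminant is -31. It is negative, so the roots are the complex-conjugate pair λ = -7/2 ± (sqrt(31)/2) i ≈ -3.5 ± 2.7839i. For a conjugate pair the product of the roots equals the constant term, so |λ|^2 = 20 and |λ| = sqrt(20) ≈ 4.4721.
Thus the eigenvalues (to 4 decimals) are -3.5 ± 2.7839i (modulus 4.4721). The spectral radius is the largest modulus: r(A) = sqrt(20) ≈ 4.4721. (Cross-check: r(A) ≤ ||A||_2 ≈ 5.7278; equality holds whenever A is normal, though it can also hold for some non-normal A.)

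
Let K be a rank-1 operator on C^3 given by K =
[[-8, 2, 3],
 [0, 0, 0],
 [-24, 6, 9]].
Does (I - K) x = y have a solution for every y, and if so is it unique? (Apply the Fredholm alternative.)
(I - K) is singular (det(I - K) = 0, i.e. 1 ∈ sigma(K)). (I - K) x = y is solvable iff y ⊥ ker((I - K)^*) = span{(-8, 2, 3)}, i.e. iff -8y_1 + 2y_2 + 3y_3 = 0. When solvable, the solutions are x = y + c·(1, 0, 3), c arbitrary (ker(I - K) = span{(1, 0, 3)}, dimension 1).

K has rank 1, so it is an outer product K = u v^T: every row of K is a multiple of one row vector. Reading off the entries, u = (1, 0, 3) and v = (-8, 2, 3) (row i of K equals u_i·v^T). A rank-one matrix u v^T satisfies K u = u (v·u) and kills the (2)-dimensional subspace v^⊥, so its characteristic polynomial is lambda^2 (lambda - v·u) with v·u = tr K = 1. Hence the eigenvalues of I - K are 1 (multiplicity 2) and 1 - (1) = 0, so det(I - K) = 0. (Direct check: I - K =
[[9, -2, -3],
 [0, 1, 0],
 [24, -6, -8]]
has determinant 0.) So 1 is an eigenvalue of K and (I - K) is not invertible. The finite-dimensional Fredholm alternative says: either (I - K) is invertible, or ker(I - K) ≠ {0} and then range(I - K) = ker((I - K)^*)^⊥, with dim ker(I - K) = dim ker((I - K)^*). We are in the second case, so we need both kernels. Kernel of I - K: (I - K) u = u - u (v·u) = u - u = 0, so ker(I - K) = span{u} = span{(1, 0, 3)} (it is exactly 1-dimensional because rank(I - K) = 2). Kernel of the adjoint: K is real, so (I - K)^* = I - K^T = I - v u^T, and (I - v u^T) v = v - v (u·v) = 0; hence ker((I - K)^*) = span{v} = span{(-8, 2, 3)}. Therefore (I - K) x = y is solvable iff <y, v> = 0, i.e. iff -8y_1 + 2y_2 + 3y_3 = 0. When this holds, K y = u (v·y) = 0, so (I - K) y = y and x = y is a particular solution; the full solution set is the line x = y + c·u = y + c·(1, 0, 3), c ∈ C.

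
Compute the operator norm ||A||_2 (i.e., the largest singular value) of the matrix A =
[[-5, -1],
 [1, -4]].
||A||_2 = sqrt((43 + sqrt(85))/2) ≈ 5.1098 (= sqrt(largest eigenvalue of A^T A))

||A||_2 = sigma_max(A) = sqrt(lambda_max(A^T A)). Form the symmetric matrix M = A^T A =
[[26, 1],
 [1, 17]].
Its characteristic polynomial (trace, determinant of M give the coefficients) is
  p(λ) = det(λ I - M) = λ^2 - 43λ + 441.
For λ^2 - 43λ + 441 the discriminant is 85. It is nonnegative but not a perfect square, so the roots are real and irrational: λ = (43 ± sqrt(85))/2 ≈ 26.1098, 16.8902.
So the eigenvalues of A^T A are ≈ 16.8902, 26.1098 (all ≥ 0, as they must be for A^T A). The largest is λ_max = (43 + sqrt(85))/2 ≈ 26.1098, hence ||A||_2 = sqrt(λ_max) = sqrt((43 + sqrt(85))/2) ≈ 5.1098.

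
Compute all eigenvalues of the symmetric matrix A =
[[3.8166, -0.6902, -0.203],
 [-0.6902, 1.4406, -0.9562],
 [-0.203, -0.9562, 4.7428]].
sigma(A) ≈ {1, 4, 5}

A is real symmetric, so its spectrum consists of real eigenvalues. Expanding the characteristic polynomial of the displayed matrix gives
  det(λ I - A) = p(λ) = λ^3 + (-10)λ^2 + (29)λ + (-20).
Solving p(λ) = 0 yields eigenvalues ≈ 1, 4, 5. (A is shown rounded to 4 decimals, so these recover the underlying integer eigenvalues to within that precision.)
Verification: the trace of A = 10 equals the sum of eigenvalues 10, and det(A) ≈ 20.0006 matches the eigenvalue product 20.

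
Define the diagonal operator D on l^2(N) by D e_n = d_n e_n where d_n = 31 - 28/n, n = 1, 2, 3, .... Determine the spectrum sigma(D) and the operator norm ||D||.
sigma(D) = {31 - 28/n : n ≥ 1} ∪ {31}; ||D|| = 31

A bounded diagonal operator on l^2 with diagonal entries d_n has spectrum equal to the closure of {d_n : n ≥ 1}: every d_n is an eigenvalue (with eigenvector e_n), so {d_n} ⊂ sigma(D); the spectrum is closed, so its closure is too; and for lambda not in the closure, (D - lambda I) has bounded inverse (the diagonal entries 1/(d_n - lambda) are bounded). For our sequence d_n = 31 - 28/n, n = 1, 2, 3, ...:
  - {d_n} = {31 - 28/n : n ≥ 1}; the only limit point is 31
  - closure = {31 - 28/n : n ≥ 1} ∪ {31}
For the norm: a diagonal operator has ||D|| = sup_n |d_n|. Here d_n = 31 - 28/n increases monotonically from d_1 = 3 toward 31, with all terms in [3, 31); so sup_n |d_n| = 31 (the supremum is the limit, not attained). So ||D|| = 31.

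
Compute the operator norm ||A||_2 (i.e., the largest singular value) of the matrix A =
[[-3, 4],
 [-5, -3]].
||A||_2 = sqrt((59 + sqrt(117))/2) ≈ 5.9083 (= sqrt(largest eigenvalue of A^T A))

||A||_2 = sigma_max(A) = sqrt(lambda_max(A^T A)). Form the symmetric matrix M = A^T A =
[[34, 3],
 [3, 25]].
Its characteristic polynomial (trace, determinant of M give the coefficients) is
  p(λ) = det(λ I - M) = λ^2 - 59λ + 841.
For λ^2 - 59λ + 841 the discriminant is 117. It is nonnegative but not a perfect square, so the roots are real and irrational: λ = (59 ± sqrt(117))/2 ≈ 34.9083, 24.0917.
So the eigenvalues of A^T A are ≈ 24.0917, 34.9083 (all ≥ 0, as they must be for A^T A). The largest is λ_max = (59 + sqrt(117))/2 ≈ 34.9083, hence ||A||_2 = sqrt(λ_max) = sqrt((59 + sqrt(117))/2) ≈ 5.9083.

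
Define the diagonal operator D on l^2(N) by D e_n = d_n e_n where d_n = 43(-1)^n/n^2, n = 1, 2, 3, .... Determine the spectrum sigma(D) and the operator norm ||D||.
sigma(D) = {43(-1)^n/n^2 : n ≥ 1} ∪ {0}; ||D|| = 43

A bounded diagonal operator on l^2 with diagonal entries d_n has spectrum equal to the closure of {d_n : n ≥ 1}: every d_n is an eigenvalue (with eigenvector e_n), so {d_n} ⊂ sigma(D); the spectrum is closed, so its closure is too; and for lambda not in the closure, (D - lambda I) has bounded inverse (the diagonal entries 1/(d_n - lambda) are bounded). For our sequence d_n = 43(-1)^n/n^2, n = 1, 2, 3, ...:
  - {d_n} = {43(-1)^n/n^2 : n ≥ 1}; the only limit point is 0
  - closure = {43(-1)^n/n^2 : n ≥ 1} ∪ {0}
For the norm: a diagonal operator has ||D|| = sup_n |d_n|. Here |d_n| = 43/n^2 is decreasing, so sup_n |d_n| = |d_1| = 43. So ||D|| = 43.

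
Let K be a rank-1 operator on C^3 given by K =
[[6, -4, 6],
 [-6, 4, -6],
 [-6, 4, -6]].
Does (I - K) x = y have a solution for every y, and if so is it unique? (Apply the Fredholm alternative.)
(I - K) is invertible (det(I - K) = -3 ≠ 0), so for every y in C^3 the equation (I - K) x = y has a unique solution.

K has rank 1, so it is an outer product K = u v^T: every row of K is a multiple of one row vector. Reading off the entries, u = (-2, 2, 2) and v = (-3, 2, -3) (row i of K equals u_i·v^T). A rank-one matrix u v^T satisfies K u = u (v·u) and kills the (2)-dimensional subspace v^⊥, so its characteristic polynomial is lambda^2 (lambda - v·u) with v·u = tr K = 4. Hence the eigenvalues of I - K are 1 (multiplicity 2) and 1 - (4) = -3, so det(I - K) = -3. (Direct check: I - K =
[[-5, 4, -6],
 [6, -3, 6],
 [6, -4, 7]]
has determinant -3.) The finite-dimensional Fredholm alternative says: either (I - K) is invertible, or ker(I - K) ≠ {0} and then range(I - K) = ker((I - K)^*)^⊥, with dim ker(I - K) = dim ker((I - K)^*). Since det(I - K) ≠ 0, 1 is not an eigenvalue of K and ker(I - K) = {0}, so we are in the first case: for every y there is a unique x = (I - K)^(-1) y. Explicitly, by the Sherman–Morrison formula, (I - u v^T)^(-1) = I + u v^T/(1 - v·u), i.e. (I - K)^(-1) = I + K/(-3).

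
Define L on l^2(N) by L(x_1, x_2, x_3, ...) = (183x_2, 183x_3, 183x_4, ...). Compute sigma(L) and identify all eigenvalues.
sigma(L) = closed disk {z in C : |z| ≤ 183}; sigma_p(L) = open disk {z in C : |z| < 183}

Note L = 183·V where V is the unit left shift (V x)_k = x_{k+1}; so sigma(L) = 183·sigma(V) and ||L|| = 183||V||. ||L x||^2 = 33489sum_{k≥2} |x_k|^2 ≤ 33489||x||^2, with equality on {x : x_1 = 0}, so ||L|| = 183. For any lambda with |lambda| < 183, set r = lambda/183 (|r| < 1); the vector x = (1, r, r^2, ...) is in l^2 and satisfies L x = 183(r, r^2, ...) = lambda x, so lambda is an eigenvalue. On the boundary |lambda| = 183 the geometric series diverges, so no l^2 eigenvector exists, but these lambda lie in the approximate point spectrum. Hence sigma(L) is the closed disk of radius 183 and sigma_p(L) is the open disk.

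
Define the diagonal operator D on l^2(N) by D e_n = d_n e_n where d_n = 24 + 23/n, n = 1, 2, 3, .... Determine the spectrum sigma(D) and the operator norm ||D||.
sigma(D) = {24 + 23/n : n ≥ 1} ∪ {24}; ||D|| = 47

A bounded diagonal operator on l^2 with diagonal entries d_n has spectrum equal to the closure of {d_n : n ≥ 1}: every d_n is an eigenvalue (with eigenvector e_n), so {d_n} ⊂ sigma(D); the spectrum is closed, so its closure is too; and for lambda not in the closure, (D - lambda I) has bounded inverse (the diagonal entries 1/(d_n - lambda) are bounded). For our sequence d_n = 24 + 23/n, n = 1, 2, 3, ...:
  - {d_n} = {24 + 23/n : n ≥ 1}; the only limit point is 24
  - closure = {24 + 23/n : n ≥ 1} ∪ {24}
For the norm: a diagonal operator has ||D|| = sup_n |d_n|. Here d_n = 24 + 23/n is positive and decreasing, so sup_n |d_n| = d_1 = 24 + 23 = 47. So ||D|| = 47.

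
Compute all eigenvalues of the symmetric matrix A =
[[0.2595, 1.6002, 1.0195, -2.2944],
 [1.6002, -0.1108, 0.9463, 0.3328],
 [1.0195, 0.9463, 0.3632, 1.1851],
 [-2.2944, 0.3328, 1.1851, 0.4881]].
sigma(A) ≈ {-3, -1, 2, 3}

A is real symmetric, so its spectrum consists of real eigenvalues. Expanding the characteristic polynomial of the displayed matrix gives
  det(λ I - A) = p(λ) = λ^4 + (-1)λ^3 + (-11)λ^2 + (9)λ + (18).
Solving p(λ) = 0 yields eigenvalues ≈ -3, -1, 2, 3. (A is shown rounded to 4 decimals, so these recover the underlying integer eigenvalues to within that precision.)
Verification: the trace of A = 1 equals the sum of eigenvalues 1, and det(A) ≈ 17.9999 matches the eigenvalue product 18.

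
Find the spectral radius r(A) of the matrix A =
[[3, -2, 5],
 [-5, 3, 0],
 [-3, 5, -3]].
r(A) ≈ 4.5611

The eigenvalues of A are the roots of its characteristic polynomial. With M = A (coefficients from the trace, the sum of principal 2x2 minors, and det A):
  p(λ) = det(λ I - M) = λ^3 - 3λ^2 - 4λ + 77.
No integer candidate from the rational root theorem (±divisors of 77) is a root, so the roots are irrational. The cubic discriminant is Δ = -134735 < 0, so there is one real root and a complex-conjugate pair. p(-4) = -19 and p(-3) = 35 have opposite signs, so a root lies in (-4, -3); Newton's method refines it to λ ≈ -3.7013. Dividing out (λ - (-3.7013)) leaves approximately λ^2 - 6.7013λ + 20.8035. For λ^2 - 6.7013λ + 20.8035 the discriminant is -38.3066. It is negative, so the remaining roots are the complex-conjugate pair λ ≈ 3.3506 ± 3.0946i. Their product equals the constant term, so |λ|^2 ≈ 20.8035 and |λ| ≈ 4.5611.
Thus the eigenvalues (to 4 decimals) are -3.7013 (modulus 3.7013); 3.3506 ± 3.0946i (modulus 4.5611). The spectral radius is the largest modulus: r(A) ≈ 4.5611. (Cross-check: r(A) ≤ ||A||_2 ≈ 9.7945; equality holds whenever A is normal, though it can also hold for some non-normal A.)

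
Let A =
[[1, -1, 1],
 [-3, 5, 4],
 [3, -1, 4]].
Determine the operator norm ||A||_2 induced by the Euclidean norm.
||A||_2 ≈ 7.1003 (= sqrt(largest eigenvalue of A^T A))

||A||_2 = sigma_max(A) = sqrt(lambda_max(A^T A)). Form the symmetric matrix M = A^T A =
[[19, -19, 1],
 [-19, 27, 15],
 [1, 15, 33]].
Its characteristic polynomial (trace, sum of principal 2x2 minors, determinant of M give the coefficients) is
  p(λ) = det(λ I - M) = λ^3 - 79λ^2 + 1444λ - 144.
No integer candidate from the rational root theorem (±divisors of 144) is a root, so the roots are irrational. The cubic discriminant is Δ = 980722896 > 0, so there are three distinct real roots. p(0) = -144 and p(1) = 1222 have opposite signs, so a root lies in (0, 1); Newton's method refines it to λ ≈ 0.1003. p(28) = 304 and p(29) = -318 have opposite signs, so a root lies in (28, 29); Newton's method refines it to λ ≈ 28.4861. p(50) = -444 and p(51) = 672 have opposite signs, so a root lies in (50, 51); Newton's method refines it to λ ≈ 50.4136. Check (Vieta): the three roots sum to 79, matching tr M = 79.
So the eigenvalues of A^T A are ≈ 0.1003, 28.4861, 50.4136 (all ≥ 0, as they must be for A^T A). The largest is λ_max ≈ 50.4136, hence ||A||_2 = sqrt(λ_max) ≈ 7.1003.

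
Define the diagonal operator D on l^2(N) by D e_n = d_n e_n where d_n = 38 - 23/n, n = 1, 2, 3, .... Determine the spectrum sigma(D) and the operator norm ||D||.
sigma(D) = {38 - 23/n : n ≥ 1} ∪ {38}; ||D|| = 38

A bounded diagonal operator on l^2 with diagonal entries d_n has spectrum equal to the closure of {d_n : n ≥ 1}: every d_n is an eigenvalue (with eigenvector e_n), so {d_n} ⊂ sigma(D); the spectrum is closed, so its closure is too; and for lambda not in the closure, (D - lambda I) has bounded inverse (the diagonal entries 1/(d_n - lambda) are bounded). For our sequence d_n = 38 - 23/n, n = 1, 2, 3, ...:
  - {d_n} = {38 - 23/n : n ≥ 1}; the only limit point is 38
  - closure = {38 - 23/n : n ≥ 1} ∪ {38}
For the norm: a diagonal operator has ||D|| = sup_n |d_n|. Here d_n = 38 - 23/n increases monotonically from d_1 = 15 toward 38, with all terms in [15, 38); so sup_n |d_n| = 38 (the supremum is the limit, not attained). So ||D|| = 38.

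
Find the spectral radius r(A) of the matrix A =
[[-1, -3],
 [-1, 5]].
r(A) = (4 + sqrt(48))/2 ≈ 5.4641

The eigenvalues of A are the roots of its characteristic polynomial. With M = A (coefficients from the trace and determinant):
  p(λ) = det(λ I - M) = λ^2 - 4λ - 8.
For λ^2 - 4λ - 8 the discriminant is 48. It is nonnegative but not a perfect square, so the roots are real and irrational: λ = (4 ± sqrt(48))/2 ≈ 5.4641, -1.4641.
Thus the eigenvalues (to 4 decimals) are 5.4641 (modulus 5.4641); -1.4641 (modulus 1.4641). The spectral radius is the largest modulus: r(A) = (4 + sqrt(48))/2 ≈ 5.4641. (Cross-check: r(A) ≤ ||A||_2 ≈ 5.8416; equality holds whenever A is normal, though it can also hold for some non-normal A.)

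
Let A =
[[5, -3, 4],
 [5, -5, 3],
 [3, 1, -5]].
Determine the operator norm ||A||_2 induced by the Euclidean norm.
||A||_2 ≈ 10.3841 (= sqrt(largest eigenvalue of A^T A))

||A||_2 = sigma_max(A) = sqrt(lambda_max(A^T A)). Form the symmetric matrix M = A^T A =
[[59, -37, 20],
 [-37, 35, -32],
 [20, -32, 50]].
Its characteristic polynomial (trace, sum of principal 2x2 minors, determinant of M give the coefficients) is
  p(λ) = det(λ I - M) = λ^3 - 144λ^2 + 3972λ - 7744.
No integer candidate from the rational root theorem (±divisors of 7744) is a root, so the roots are irrational. The cubic discriminant is Δ = 62100594432 > 0, so there are three distinct real roots. p(2) = -368 and p(3) = 2903 have opposite signs, so a root lies in (2, 3); Newton's method refines it to λ ≈ 2.1085. p(34) = 144 and p(35) = -2249 have opposite signs, so a root lies in (34, 35); Newton's method refines it to λ ≈ 34.0612. p(107) = -6353 and p(108) = 1328 have opposite signs, so a root lies in (107, 108); Newton's method refines it to λ ≈ 107.8304. Check (Vieta): the three roots sum to 144, matching tr M = 144.
So the eigenvalues of A^T A are ≈ 2.1085, 34.0612, 107.8304 (all ≥ 0, as they must be for A^T A). The largest is λ_max ≈ 107.8304, hence ||A||_2 = sqrt(λ_max) ≈ 10.3841.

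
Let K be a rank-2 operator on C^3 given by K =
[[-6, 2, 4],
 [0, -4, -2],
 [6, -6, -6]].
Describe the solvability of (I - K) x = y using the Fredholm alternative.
(I - K) is invertible (det(I - K) = 65 ≠ 0), so for every y in C^3 the equation (I - K) x = y has a unique solution.

K has rank 2 and factors as K = U V^T = u1 v1^T + u2 v2^T with u1 = (-1, -1, 0), v1 = (3, 1, -1), u2 = (-1, 1, 2), v2 = (3, -3, -3) (multiplying out reproduces the displayed K). The nonzero eigenvalues of U V^T coincide with those of the 2 x 2 matrix G = V^T U = [[v1·u1, v1·u2], [v2·u1, v2·u2]] = [[-4, -4], [0, -12]], and by the Sylvester determinant identity det(I_3 - U V^T) = det(I_2 - V^T U) = det([[5, 4], [0, 13]]) = (5)(13) - (4)(0) = 65. (Direct check: I - K =
[[7, -2, -4],
 [0, 5, 2],
 [-6, 6, 7]]
has determinant 65.) The finite-dimensional Fredholm alternative says: either (I - K) is invertible, or ker(I - K) ≠ {0} and then range(I - K) = ker((I - K)^*)^⊥, with dim ker(I - K) = dim ker((I - K)^*). Since det(I - K) ≠ 0, 1 is not an eigenvalue of K and ker(I - K) = {0}, so we are in the first case: for every y there is a unique x = (I - K)^(-1) y. (Explicitly, by the Woodbury identity, (I - U V^T)^(-1) = I + U (I_2 - G)^(-1) V^T.)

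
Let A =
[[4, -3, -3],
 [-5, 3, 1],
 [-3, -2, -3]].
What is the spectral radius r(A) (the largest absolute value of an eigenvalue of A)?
r(A) ≈ 7.5587

The eigenvalues of A are the roots of its characteristic polynomial. With M = A (coefficients from the trace, the sum of principal 2x2 minors, and det A):
  p(λ) = det(λ I - M) = λ^3 - 4λ^2 - 31λ + 31.
No integer candidate from the rational root theorem (±divisors of 31) is a root, so the roots are irrational. The cubic discriminant is Δ = 185721 > 0, so there are three distinct real roots. p(-5) = -39 and p(-4) = 27 have opposite signs, so a root lies in (-5, -4); Newton's method refines it to λ ≈ -4.4751. p(0) = 31 and p(1) = -3 have opposite signs, so a root lies in (0, 1); Newton's method refines it to λ ≈ 0.9165. p(7) = -39 and p(8) = 39 have opposite signs, so a root lies in (7, 8); Newton's method refines it to λ ≈ 7.5587. Check (Vieta): the three roots sum to 4, matching tr M = 4.
Thus the eigenvalues (to 4 decimals) are -4.4751 (modulus 4.4751); 0.9165 (modulus 0.9165); 7.5587 (modulus 7.5587). The spectral radius is the largest modulus: r(A) ≈ 7.5587. (Cross-check: r(A) ≤ ||A||_2 ≈ 8.1616; equality holds whenever A is normal, though it can also hold for some non-normal A.)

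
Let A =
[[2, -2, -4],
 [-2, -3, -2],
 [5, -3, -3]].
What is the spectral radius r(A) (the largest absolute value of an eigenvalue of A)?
r(A) ≈ 4.6325

The eigenvalues of A are the roots of its characteristic polynomial. With M = A (coefficients from the trace, the sum of principal 2x2 minors, and det A):
  p(λ) = det(λ I - M) = λ^3 + 4λ^2 + 7λ + 46.
No integer candidate from the rational root theorem (±divisors of 46) is a root, so the roots are irrational. The cubic discriminant is Δ = -46312 < 0, so there is one real root and a complex-conjugate pair. p(-5) = -14 and p(-4) = 18 have opposite signs, so a root lies in (-5, -4); Newton's method refines it to λ ≈ -4.6325. Dividing out (λ - (-4.6325)) leaves approximately λ^2 - 0.6325λ + 9.9299. For λ^2 - 0.6325λ + 9.9299 the discriminant is -39.3196. It is negative, so the remaining roots are the complex-conjugate pair λ ≈ 0.3162 ± 3.1353i. Their product equals the constant term, so |λ|^2 ≈ 9.9299 and |λ| ≈ 3.1512.
Thus the eigenvalues (to 4 decimals) are -4.6325 (modulus 4.6325); 0.3162 ± 3.1353i (modulus 3.1512). The spectral radius is the largest modulus: r(A) ≈ 4.6325. (Cross-check: r(A) ≤ ||A||_2 ≈ 8.0696; equality holds whenever A is normal, though it can also hold for some non-normal A.)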